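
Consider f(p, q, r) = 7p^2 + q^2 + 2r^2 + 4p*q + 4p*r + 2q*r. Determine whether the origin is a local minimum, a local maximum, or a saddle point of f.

local minimum

The Hessian at the origin is H = [[14, 4, 4], [4, 2, 2], [4, 2, 4]].
An LDLᵀ factorisation of H has diagonal entries 14, 6/7, 2.
Counting signs: 3 positive.
H is positive definite, so the origin is a strict local minimum.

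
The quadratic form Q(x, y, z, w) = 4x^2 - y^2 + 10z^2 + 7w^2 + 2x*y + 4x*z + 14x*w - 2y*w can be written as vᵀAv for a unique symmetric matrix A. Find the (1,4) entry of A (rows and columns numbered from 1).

The coefficient of x·w in Q is 14. For a symmetric A this equals A[1,4] + A[4,1] = 2·A[1,4].
So A[1,4] = 14/2 = 7.

7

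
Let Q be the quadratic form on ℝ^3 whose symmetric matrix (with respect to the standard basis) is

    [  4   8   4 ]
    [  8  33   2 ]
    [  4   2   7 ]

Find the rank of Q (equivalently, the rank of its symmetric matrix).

3

Row-reducing A symmetrically gives the diagonal entries 4, 17, 15/17.
Counting signs: 3 positive.
The rank is the number of nonzero pivots: 3.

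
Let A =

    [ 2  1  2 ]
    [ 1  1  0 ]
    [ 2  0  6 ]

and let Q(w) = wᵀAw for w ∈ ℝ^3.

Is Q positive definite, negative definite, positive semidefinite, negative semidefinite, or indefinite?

positive definite

Congruent diagonalization of A (simultaneous row and column reduction) yields pivots 2, 1/2, 2.
Counting signs: 3 positive.
Hence Q is positive definite.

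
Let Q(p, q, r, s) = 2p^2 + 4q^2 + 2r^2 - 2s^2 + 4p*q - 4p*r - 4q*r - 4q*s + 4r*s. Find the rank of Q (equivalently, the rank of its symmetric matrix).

4

The symmetric matrix is A = [[2, 2, -2, 0], [2, 4, -2, -2], [-2, -2, 2, 2], [0, -2, 2, -2]].
Row reduction of A gives 4 nonzero rows, so rank A = 4.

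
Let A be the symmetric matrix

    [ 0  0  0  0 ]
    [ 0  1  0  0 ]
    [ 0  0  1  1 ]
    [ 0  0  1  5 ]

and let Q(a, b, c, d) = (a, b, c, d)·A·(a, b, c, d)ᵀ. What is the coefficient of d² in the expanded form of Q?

The coefficient of d² is the diagonal entry A[4,4] = 5.

5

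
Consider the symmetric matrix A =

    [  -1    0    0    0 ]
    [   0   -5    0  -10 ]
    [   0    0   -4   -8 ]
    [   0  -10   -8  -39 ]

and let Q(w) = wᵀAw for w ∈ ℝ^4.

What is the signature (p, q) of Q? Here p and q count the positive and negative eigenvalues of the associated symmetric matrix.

(0, 4)

Symmetric row and column elimination reduces A to a congruent diagonal form with pivots -1, -5, -4, -3.
Counting signs: 4 negative.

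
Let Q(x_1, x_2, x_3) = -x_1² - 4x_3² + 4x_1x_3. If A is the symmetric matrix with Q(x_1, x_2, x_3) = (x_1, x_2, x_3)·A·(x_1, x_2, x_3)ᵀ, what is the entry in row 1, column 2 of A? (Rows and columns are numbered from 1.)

0

The coefficient of x_1·x_2 in Q is 0. For a symmetric A this equals A[1,2] + A[2,1] = 2·A[1,2].
So A[1,2] = 0/2 = 0.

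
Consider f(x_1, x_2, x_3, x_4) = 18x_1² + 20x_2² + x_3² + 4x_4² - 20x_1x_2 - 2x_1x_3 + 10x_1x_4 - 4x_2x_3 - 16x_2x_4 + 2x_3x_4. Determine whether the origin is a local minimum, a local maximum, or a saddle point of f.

local minimum

The Hessian at the origin is H = [[36, -20, -2, 10], [-20, 40, -4, -16], [-2, -4, 2, 2], [10, -16, 2, 8]].
Applying the same elementary operations to the rows and columns of H produces a congruent diagonal matrix with entries 36, 260/9, 64/65, 15/16.
That gives 4 positive pivots.
H is positive definite, so the origin is a strict local minimum.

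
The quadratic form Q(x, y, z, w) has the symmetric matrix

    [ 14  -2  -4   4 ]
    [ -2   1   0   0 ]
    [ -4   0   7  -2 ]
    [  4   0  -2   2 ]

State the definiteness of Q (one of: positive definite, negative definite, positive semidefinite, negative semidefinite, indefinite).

positive definite

Leading principal minors: Δ_1 = 14, Δ_2 = 10, Δ_3 = 54, Δ_4 = 20.
All leading principal minors are positive, so by Sylvester's criterion Q is positive definite.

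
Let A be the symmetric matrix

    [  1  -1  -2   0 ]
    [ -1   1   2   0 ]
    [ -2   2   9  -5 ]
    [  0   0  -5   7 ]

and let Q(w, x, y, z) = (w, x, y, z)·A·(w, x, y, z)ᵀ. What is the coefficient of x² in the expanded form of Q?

1

The coefficient of x² is the diagonal entry A[2,2] = 1.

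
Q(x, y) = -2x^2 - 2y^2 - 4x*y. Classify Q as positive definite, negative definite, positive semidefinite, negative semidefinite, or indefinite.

negative semidefinite

The symmetric matrix is A = [[-2, -2], [-2, -2]].
Congruent diagonalization of A (simultaneous row and column reduction) yields pivots -2, 0.
Counting signs: 1 negative, 1 zero.
Hence Q is negative semidefinite.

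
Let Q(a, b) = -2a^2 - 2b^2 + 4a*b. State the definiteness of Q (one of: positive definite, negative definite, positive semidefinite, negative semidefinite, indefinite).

The associated matrix is A = [[-2, 2], [2, -2]].
Applying the same elementary operations to the rows and columns of A produces a congruent diagonal matrix with entries -2, 0.
That gives 1 negative, 1 zero pivots.
Hence Q is negative semidefinite.

negative semidefinite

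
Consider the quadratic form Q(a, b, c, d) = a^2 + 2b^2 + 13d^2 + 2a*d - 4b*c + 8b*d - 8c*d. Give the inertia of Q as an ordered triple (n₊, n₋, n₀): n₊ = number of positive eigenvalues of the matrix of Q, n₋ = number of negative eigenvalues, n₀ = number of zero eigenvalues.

(3, 1, 0)

The associated matrix is A = [[1, 0, 0, 1], [0, 2, -2, 4], [0, -2, 0, -4], [1, 4, -4, 13]].
An LDLᵀ factorisation of A has diagonal entries 1, 2, -2, 4.
That gives 3 positive, 1 negative pivots.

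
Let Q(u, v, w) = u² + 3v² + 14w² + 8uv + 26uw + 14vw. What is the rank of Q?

3

The symmetric matrix is A = [[1, 4, 13], [4, 3, 7], [13, 7, 14]].
Row-reducing A symmetrically gives the diagonal entries 1, -13, 10/13.
That gives 2 positive, 1 negative pivots.
The rank is the number of nonzero pivots: 3.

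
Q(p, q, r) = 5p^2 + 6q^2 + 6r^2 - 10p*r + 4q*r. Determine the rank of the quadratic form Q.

3

The symmetric matrix is A = [[5, 0, -5], [0, 6, 2], [-5, 2, 6]].
Congruent diagonalization of A (simultaneous row and column reduction) yields pivots 5, 6, 1/3.
Counting signs: 3 positive.
The rank is the number of nonzero pivots: 3.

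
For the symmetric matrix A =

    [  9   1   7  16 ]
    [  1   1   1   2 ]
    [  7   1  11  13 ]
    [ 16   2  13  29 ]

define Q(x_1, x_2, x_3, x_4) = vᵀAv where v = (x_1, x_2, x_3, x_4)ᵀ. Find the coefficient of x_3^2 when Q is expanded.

The coefficient of x_3^2 is the diagonal entry A[3,3] = 11.

11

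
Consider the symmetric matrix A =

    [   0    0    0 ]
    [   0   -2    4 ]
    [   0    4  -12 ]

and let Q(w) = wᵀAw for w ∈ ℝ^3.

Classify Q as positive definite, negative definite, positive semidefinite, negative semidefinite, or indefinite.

negative semidefinite

Symmetric row and column elimination reduces A to a congruent diagonal form with pivots 0, -2, -4.
That gives 2 negative, 1 zero pivots.
Hence Q is negative semidefinite.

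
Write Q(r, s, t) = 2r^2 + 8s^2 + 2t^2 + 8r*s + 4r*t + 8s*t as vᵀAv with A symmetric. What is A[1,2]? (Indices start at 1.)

4

The coefficient of r·s in Q is 8. For a symmetric A this equals A[1,2] + A[2,1] = 2·A[1,2].
So A[1,2] = 8/2 = 4.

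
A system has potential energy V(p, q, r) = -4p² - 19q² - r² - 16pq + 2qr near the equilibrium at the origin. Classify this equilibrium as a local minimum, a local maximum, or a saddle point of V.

The Hessian at the origin is H = [[-8, -16, 0], [-16, -38, 2], [0, 2, -2]].
Row-reducing H symmetrically gives the diagonal entries -8, -6, -4/3.
That gives 3 negative pivots.
H is negative definite, so the origin is a strict local maximum.

local maximum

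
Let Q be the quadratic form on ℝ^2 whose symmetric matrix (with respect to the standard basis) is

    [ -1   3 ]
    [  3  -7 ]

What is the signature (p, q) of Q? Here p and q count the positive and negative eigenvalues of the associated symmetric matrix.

Row-reducing A symmetrically gives the diagonal entries -1, 2.
Counting signs: 1 positive, 1 negative.

(1, 1)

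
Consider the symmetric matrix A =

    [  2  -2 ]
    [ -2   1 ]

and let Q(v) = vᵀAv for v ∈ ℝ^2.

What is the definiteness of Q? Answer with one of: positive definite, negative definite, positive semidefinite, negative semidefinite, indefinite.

For the 2×2 matrix [[2, -2], [-2, 1]]: det = 2·1 − (-2)² = -2, trace = 3.
det < 0 so the eigenvalues have opposite signs; the form is indefinite.

indefinite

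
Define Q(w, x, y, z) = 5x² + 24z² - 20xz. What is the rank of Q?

2

The associated matrix is A = [[0, 0, 0, 0], [0, 5, 0, -10], [0, 0, 0, 0], [0, -10, 0, 24]].
Row-reducing A symmetrically gives the diagonal entries 0, 5, 0, 4.
So there are 2 positive, 2 zero pivots.
The rank is the number of nonzero pivots: 2.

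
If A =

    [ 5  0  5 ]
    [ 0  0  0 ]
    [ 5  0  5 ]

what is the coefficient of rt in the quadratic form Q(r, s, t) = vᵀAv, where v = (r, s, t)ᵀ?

10

The coefficient of rt is A[1,3] + A[3,1] = 2·5 = 10.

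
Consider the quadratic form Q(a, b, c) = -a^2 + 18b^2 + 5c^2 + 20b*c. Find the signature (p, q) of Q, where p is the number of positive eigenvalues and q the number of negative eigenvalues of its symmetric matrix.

(1, 2)

The associated matrix is A = [[-1, 0, 0], [0, 18, 10], [0, 10, 5]].
An LDLᵀ factorisation of A has diagonal entries -1, 18, -5/9.
That gives 1 positive, 2 negative pivots.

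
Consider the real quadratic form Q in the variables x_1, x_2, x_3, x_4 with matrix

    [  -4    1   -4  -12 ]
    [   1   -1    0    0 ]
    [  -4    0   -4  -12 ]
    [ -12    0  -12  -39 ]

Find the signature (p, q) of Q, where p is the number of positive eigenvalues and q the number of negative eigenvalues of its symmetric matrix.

Congruent diagonalization of A (simultaneous row and column reduction) yields pivots -4, -3/4, 4/3, -3.
Counting signs: 1 positive, 3 negative.

(1, 3)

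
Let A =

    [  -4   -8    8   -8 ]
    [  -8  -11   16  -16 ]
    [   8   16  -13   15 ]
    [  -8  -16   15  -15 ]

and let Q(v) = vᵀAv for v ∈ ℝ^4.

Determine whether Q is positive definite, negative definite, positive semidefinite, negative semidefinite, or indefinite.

indefinite

Row-reducing A symmetrically gives the diagonal entries -4, 5, 3, 2/3.
So there are 3 positive, 1 negative pivots.
Hence Q is indefinite.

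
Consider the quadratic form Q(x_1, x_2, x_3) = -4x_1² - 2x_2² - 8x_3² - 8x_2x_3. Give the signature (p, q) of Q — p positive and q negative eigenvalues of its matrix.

The symmetric matrix is A = [[-4, 0, 0], [0, -2, -4], [0, -4, -8]].
Congruent diagonalization of A (simultaneous row and column reduction) yields pivots -4, -2, 0.
That gives 2 negative, 1 zero pivots.

(0, 2)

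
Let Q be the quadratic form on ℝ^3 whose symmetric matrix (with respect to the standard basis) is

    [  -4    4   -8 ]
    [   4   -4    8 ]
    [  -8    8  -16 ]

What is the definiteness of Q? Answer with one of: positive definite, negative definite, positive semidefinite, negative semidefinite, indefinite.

Congruent diagonalization of A (simultaneous row and column reduction) yields pivots -4, 0, 0.
That gives 1 negative, 2 zero pivots.
Hence Q is negative semidefinite.

negative semidefinite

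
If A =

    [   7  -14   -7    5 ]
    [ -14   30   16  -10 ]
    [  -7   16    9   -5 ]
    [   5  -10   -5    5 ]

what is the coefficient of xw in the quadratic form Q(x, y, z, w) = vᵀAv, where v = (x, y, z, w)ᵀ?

10

The coefficient of xw is A[1,4] + A[4,1] = 2·5 = 10.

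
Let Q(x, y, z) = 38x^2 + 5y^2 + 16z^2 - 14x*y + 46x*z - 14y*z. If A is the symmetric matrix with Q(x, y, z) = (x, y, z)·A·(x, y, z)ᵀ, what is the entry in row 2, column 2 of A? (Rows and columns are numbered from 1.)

The coefficient of y^2 in Q is 5, and that is exactly A[2,2].

5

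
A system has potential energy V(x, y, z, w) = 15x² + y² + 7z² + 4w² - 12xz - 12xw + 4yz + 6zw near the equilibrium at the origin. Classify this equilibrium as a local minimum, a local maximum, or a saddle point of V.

The Hessian at the origin is H = [[30, 0, -12, -12], [0, 2, 4, 0], [-12, 4, 14, 6], [-12, 0, 6, 8]].
Congruent diagonalization of H (simultaneous row and column reduction) yields pivots 30, 2, 6/5, 2.
So there are 4 positive pivots.
H is positive definite, so the origin is a strict local minimum.

local minimum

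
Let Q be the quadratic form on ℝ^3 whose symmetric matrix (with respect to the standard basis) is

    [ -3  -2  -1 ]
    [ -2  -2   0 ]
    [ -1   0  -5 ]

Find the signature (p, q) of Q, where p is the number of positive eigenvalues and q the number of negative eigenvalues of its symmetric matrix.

(0, 3)

Congruent diagonalization of A (simultaneous row and column reduction) yields pivots -3, -2/3, -4.
That gives 3 negative pivots.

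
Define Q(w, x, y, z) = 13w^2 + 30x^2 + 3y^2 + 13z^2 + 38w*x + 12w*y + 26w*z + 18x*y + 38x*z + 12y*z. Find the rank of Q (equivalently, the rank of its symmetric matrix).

The associated matrix is A = [[13, 19, 6, 13], [19, 30, 9, 19], [6, 9, 3, 6], [13, 19, 6, 13]].
Symmetric row and column elimination reduces A to a congruent diagonal form with pivots 13, 29/13, 6/29, 0.
That gives 3 positive, 1 zero pivots.
The rank is the number of nonzero pivots: 3.

3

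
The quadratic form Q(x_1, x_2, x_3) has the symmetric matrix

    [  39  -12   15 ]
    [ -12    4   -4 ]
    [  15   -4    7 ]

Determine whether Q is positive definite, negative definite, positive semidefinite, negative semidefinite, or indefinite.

Congruent diagonalization of A (simultaneous row and column reduction) yields pivots 39, 4/13, 0.
That gives 2 positive, 1 zero pivots.
Hence Q is positive semidefinite.

positive semidefinite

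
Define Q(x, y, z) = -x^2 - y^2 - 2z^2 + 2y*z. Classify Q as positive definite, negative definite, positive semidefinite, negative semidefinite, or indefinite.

The symmetric matrix of Q is A = [[-1, 0, 0], [0, -1, 1], [0, 1, -2]].
Leading principal minors: Δ_1 = -1, Δ_2 = 1, Δ_3 = -1.
The signs alternate starting with Δ_1 < 0, so by Sylvester's criterion Q is negative definite.

negative definite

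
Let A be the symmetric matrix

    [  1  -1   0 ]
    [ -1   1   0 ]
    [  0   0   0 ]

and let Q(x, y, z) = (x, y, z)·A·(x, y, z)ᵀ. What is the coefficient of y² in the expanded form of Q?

The coefficient of y² is the diagonal entry A[2,2] = 1.

1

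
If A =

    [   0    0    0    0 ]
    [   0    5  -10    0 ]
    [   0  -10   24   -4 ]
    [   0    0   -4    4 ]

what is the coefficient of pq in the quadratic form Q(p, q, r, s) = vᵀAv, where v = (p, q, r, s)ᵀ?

0

The coefficient of pq is A[1,2] + A[2,1] = 2·0 = 0.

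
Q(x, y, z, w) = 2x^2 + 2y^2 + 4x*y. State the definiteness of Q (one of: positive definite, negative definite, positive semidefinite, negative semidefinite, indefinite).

positive semidefinite

The symmetric matrix is A = [[2, 2, 0, 0], [2, 2, 0, 0], [0, 0, 0, 0], [0, 0, 0, 0]].
Row-reducing A symmetrically gives the diagonal entries 2, 0, 0, 0.
That gives 1 positive, 3 zero pivots.
Hence Q is positive semidefinite.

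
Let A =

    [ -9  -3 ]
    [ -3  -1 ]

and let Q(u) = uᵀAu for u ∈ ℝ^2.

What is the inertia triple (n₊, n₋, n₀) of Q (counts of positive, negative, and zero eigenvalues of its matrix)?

(0, 1, 1)

Row-reducing A symmetrically gives the diagonal entries -9, 0.
That gives 1 negative, 1 zero pivots.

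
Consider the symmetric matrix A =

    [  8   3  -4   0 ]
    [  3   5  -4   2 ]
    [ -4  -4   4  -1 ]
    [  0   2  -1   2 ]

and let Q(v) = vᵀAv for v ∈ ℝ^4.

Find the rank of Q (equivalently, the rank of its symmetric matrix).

4

Congruent diagonalization of A (simultaneous row and column reduction) yields pivots 8, 31/8, 12/31, 3/4.
So there are 4 positive pivots.
The rank is the number of nonzero pivots: 4.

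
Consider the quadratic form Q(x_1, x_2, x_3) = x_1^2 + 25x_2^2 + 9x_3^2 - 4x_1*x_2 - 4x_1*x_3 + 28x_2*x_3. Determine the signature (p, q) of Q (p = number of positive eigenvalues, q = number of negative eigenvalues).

(3, 0)

The associated matrix is A = [[1, -2, -2], [-2, 25, 14], [-2, 14, 9]].
An LDLᵀ factorisation of A has diagonal entries 1, 21, 5/21.
That gives 3 positive pivots.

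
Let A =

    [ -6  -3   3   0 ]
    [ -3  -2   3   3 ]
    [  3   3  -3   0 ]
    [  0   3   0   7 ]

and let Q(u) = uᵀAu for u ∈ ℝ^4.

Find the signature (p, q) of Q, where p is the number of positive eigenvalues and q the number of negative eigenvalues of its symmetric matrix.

(1, 3)

An LDLᵀ factorisation of A has diagonal entries -6, -1/2, 3, -2.
So there are 1 positive, 3 negative pivots.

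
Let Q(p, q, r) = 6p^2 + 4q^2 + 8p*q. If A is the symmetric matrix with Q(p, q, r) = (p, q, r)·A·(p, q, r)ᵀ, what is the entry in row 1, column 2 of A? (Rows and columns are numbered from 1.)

4

The coefficient of p·q in Q is 8. For a symmetric A this equals A[1,2] + A[2,1] = 2·A[1,2].
So A[1,2] = 8/2 = 4.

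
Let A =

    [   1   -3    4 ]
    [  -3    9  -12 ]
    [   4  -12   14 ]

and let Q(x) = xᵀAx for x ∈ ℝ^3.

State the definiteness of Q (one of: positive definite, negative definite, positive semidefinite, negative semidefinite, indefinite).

indefinite

Symmetric row and column elimination reduces A to a congruent diagonal form with pivots 1, 0, -2.
That gives 1 positive, 1 negative, 1 zero pivots.
Hence Q is indefinite.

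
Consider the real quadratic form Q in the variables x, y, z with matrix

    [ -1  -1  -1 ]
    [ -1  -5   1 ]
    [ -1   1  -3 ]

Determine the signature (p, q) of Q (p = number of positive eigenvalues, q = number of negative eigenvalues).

(0, 3)

Applying the same elementary operations to the rows and columns of A produces a congruent diagonal matrix with entries -1, -4, -1.
So there are 3 negative pivots.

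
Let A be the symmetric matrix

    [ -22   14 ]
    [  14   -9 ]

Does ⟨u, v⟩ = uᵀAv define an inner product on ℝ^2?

no

For the 2×2 matrix [[-22, 14], [14, -9]]: det = -22·-9 − (14)² = 2, trace = -31.
det > 0 so both eigenvalues share the sign of the trace; trace = -31 < 0 ⇒ both negative.
⟨·,·⟩ is an inner product exactly when A is positive definite.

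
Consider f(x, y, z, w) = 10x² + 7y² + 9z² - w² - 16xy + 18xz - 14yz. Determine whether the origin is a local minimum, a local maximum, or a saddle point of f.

saddle point

The Hessian at the origin is H = [[20, -16, 18, 0], [-16, 14, -14, 0], [18, -14, 18, 0], [0, 0, 0, -2]].
An LDLᵀ factorisation of H has diagonal entries 20, 6/5, 5/3, -2.
Counting signs: 3 positive, 1 negative.
H is indefinite, so the origin is a saddle point.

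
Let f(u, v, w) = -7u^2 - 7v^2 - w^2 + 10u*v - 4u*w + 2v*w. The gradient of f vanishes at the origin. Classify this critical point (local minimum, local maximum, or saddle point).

The Hessian at the origin is H = [[-14, 10, -4], [10, -14, 2], [-4, 2, -2]].
An LDLᵀ factorisation of H has diagonal entries -14, -48/7, -3/4.
Counting signs: 3 negative.
H is negative definite, so the origin is a strict local maximum.

local maximum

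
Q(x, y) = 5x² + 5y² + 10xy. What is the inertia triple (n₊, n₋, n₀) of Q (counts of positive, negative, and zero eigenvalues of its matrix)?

The associated matrix is A = [[5, 5], [5, 5]].
Applying the same elementary operations to the rows and columns of A produces a congruent diagonal matrix with entries 5, 0.
That gives 1 positive, 1 zero pivots.

(1, 0, 1)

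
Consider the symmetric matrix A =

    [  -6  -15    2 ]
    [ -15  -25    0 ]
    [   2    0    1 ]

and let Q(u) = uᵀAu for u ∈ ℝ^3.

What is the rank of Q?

3

Row-reducing A symmetrically gives the diagonal entries -6, 25/2, -1/3.
Counting signs: 1 positive, 2 negative.
The rank is the number of nonzero pivots: 3.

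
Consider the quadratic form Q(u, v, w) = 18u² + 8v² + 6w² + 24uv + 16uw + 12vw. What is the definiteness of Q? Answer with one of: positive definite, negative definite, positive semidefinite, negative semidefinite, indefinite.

The symmetric matrix is A = [[18, 12, 8], [12, 8, 6], [8, 6, 6]].
A is congruent to a diagonal matrix with 2 positive, 1 negative and 0 zero entries, so Q is indefinite.

indefinite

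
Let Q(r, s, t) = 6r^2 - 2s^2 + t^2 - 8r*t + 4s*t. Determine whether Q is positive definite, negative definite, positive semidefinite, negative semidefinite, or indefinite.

Write A = [[6, 0, -4], [0, -2, 2], [-4, 2, 1]].
Congruent diagonalization of A (simultaneous row and column reduction) yields pivots 6, -2, 1/3.
That gives 2 positive, 1 negative pivots.
Hence Q is indefinite.

indefinite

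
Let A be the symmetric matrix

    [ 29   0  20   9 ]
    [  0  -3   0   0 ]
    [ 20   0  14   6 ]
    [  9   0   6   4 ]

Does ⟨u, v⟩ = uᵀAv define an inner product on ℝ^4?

An LDLᵀ factorisation of A has diagonal entries 29, -3, 6/29, 1.
So there are 3 positive, 1 negative pivots.
Hence Q is indefinite.
⟨·,·⟩ is an inner product exactly when A is positive definite.

no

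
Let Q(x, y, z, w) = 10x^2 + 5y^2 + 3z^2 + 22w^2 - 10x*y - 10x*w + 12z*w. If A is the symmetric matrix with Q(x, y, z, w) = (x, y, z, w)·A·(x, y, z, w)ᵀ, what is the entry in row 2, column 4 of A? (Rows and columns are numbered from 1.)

The coefficient of y·w in Q is 0. For a symmetric A this equals A[2,4] + A[4,2] = 2·A[2,4].
So A[2,4] = 0/2 = 0.

0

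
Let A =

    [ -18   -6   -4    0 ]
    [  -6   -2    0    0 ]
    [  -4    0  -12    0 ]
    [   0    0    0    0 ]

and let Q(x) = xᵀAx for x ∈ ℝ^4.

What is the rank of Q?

3

Row reduction of A gives 3 nonzero rows, so rank A = 3.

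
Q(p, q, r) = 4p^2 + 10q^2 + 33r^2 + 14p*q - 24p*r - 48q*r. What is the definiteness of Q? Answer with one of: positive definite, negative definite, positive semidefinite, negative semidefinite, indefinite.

The symmetric matrix is A = [[4, 7, -12], [7, 10, -24], [-12, -24, 33]].
Applying the same elementary operations to the rows and columns of A produces a congruent diagonal matrix with entries 4, -9/4, 1.
Counting signs: 2 positive, 1 negative.
Hence Q is indefinite.

indefinite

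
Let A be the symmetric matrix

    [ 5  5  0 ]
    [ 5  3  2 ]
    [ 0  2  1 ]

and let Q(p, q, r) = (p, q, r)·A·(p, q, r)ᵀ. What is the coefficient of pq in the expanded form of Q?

10

The coefficient of pq is A[1,2] + A[2,1] = 2·5 = 10.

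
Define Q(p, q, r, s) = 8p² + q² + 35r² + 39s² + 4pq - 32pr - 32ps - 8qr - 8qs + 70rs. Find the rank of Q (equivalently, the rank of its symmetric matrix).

4

The associated matrix is A = [[8, 2, -16, -16], [2, 1, -4, -4], [-16, -4, 35, 35], [-16, -4, 35, 39]].
An LDLᵀ factorisation of A has diagonal entries 8, 1/2, 3, 4.
That gives 4 positive pivots.
The rank is the number of nonzero pivots: 4.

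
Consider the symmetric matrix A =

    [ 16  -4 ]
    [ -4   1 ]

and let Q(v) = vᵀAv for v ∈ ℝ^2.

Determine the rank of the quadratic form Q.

1

Symmetric row and column elimination reduces A to a congruent diagonal form with pivots 16, 0.
Counting signs: 1 positive, 1 zero.
The rank is the number of nonzero pivots: 1.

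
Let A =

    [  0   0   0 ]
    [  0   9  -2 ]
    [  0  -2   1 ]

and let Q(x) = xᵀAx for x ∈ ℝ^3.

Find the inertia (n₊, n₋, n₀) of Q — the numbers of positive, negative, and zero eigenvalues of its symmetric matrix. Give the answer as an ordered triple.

(2, 0, 1)

Applying the same elementary operations to the rows and columns of A produces a congruent diagonal matrix with entries 0, 9, 5/9.
So there are 2 positive, 1 zero pivots.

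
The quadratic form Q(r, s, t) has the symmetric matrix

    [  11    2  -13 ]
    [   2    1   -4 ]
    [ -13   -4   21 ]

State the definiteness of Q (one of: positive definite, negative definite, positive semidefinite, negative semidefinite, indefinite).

Leading principal minors: Δ_1 = 11, Δ_2 = 7, Δ_3 = 10.
All leading principal minors are positive, so by Sylvester's criterion Q is positive definite.

positive definite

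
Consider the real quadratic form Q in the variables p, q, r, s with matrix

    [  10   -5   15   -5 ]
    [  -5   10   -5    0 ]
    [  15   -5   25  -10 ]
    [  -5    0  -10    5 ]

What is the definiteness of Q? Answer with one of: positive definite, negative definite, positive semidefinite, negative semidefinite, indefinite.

Applying the same elementary operations to the rows and columns of A produces a congruent diagonal matrix with entries 10, 15/2, 5/3, 0.
So there are 3 positive, 1 zero pivots.
Hence Q is positive semidefinite.

positive semidefinite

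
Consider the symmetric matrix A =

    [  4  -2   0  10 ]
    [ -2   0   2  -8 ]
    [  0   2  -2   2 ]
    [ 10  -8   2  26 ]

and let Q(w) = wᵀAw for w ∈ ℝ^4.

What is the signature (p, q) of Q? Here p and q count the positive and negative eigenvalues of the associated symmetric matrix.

Row-reducing A symmetrically gives the diagonal entries 4, -1, 2, 2.
That gives 3 positive, 1 negative pivots.

(3, 1)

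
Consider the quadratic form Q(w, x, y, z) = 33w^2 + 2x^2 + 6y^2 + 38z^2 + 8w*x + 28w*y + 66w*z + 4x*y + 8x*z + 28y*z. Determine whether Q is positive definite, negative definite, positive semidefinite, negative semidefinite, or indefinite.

positive semidefinite

The associated matrix is A = [[33, 4, 14, 33], [4, 2, 2, 4], [14, 2, 6, 14], [33, 4, 14, 38]].
Applying the same elementary operations to the rows and columns of A produces a congruent diagonal matrix with entries 33, 50/33, 0, 5.
So there are 3 positive, 1 zero pivots.
Hence Q is positive semidefinite.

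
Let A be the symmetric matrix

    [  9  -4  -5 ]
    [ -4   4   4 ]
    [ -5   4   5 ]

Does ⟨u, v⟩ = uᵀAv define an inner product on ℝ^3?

Symmetric row and column elimination reduces A to a congruent diagonal form with pivots 9, 20/9, 4/5.
That gives 3 positive pivots.
Hence Q is positive definite.
⟨·,·⟩ is an inner product exactly when A is positive definite.

yes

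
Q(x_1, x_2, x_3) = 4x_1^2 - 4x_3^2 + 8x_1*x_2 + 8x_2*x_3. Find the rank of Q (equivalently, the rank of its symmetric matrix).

The associated matrix is A = [[4, 4, 0], [4, 0, 4], [0, 4, -4]].
Congruent diagonalization of A (simultaneous row and column reduction) yields pivots 4, -4, 0.
Counting signs: 1 positive, 1 negative, 1 zero.
The rank is the number of nonzero pivots: 2.

2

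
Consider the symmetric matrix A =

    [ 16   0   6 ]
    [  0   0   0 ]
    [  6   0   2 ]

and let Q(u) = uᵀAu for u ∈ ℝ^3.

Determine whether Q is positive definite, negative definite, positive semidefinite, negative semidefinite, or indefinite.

indefinite

Symmetric row and column elimination reduces A to a congruent diagonal form with pivots 16, 0, -1/4.
So there are 1 positive, 1 negative, 1 zero pivots.
Hence Q is indefinite.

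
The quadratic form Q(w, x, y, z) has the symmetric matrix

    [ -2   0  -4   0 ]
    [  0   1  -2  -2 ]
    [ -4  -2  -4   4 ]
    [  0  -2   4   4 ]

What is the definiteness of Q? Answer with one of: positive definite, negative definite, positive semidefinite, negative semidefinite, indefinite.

indefinite

Row-reducing A symmetrically gives the diagonal entries -2, 1, 0, 0.
So there are 1 positive, 1 negative, 2 zero pivots.
Hence Q is indefinite.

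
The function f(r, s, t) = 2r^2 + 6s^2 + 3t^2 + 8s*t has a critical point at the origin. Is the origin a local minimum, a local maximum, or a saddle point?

The Hessian at the origin is H = [[4, 0, 0], [0, 12, 8], [0, 8, 6]].
Row-reducing H symmetrically gives the diagonal entries 4, 12, 2/3.
Counting signs: 3 positive.
H is positive definite, so the origin is a strict local minimum.

local minimum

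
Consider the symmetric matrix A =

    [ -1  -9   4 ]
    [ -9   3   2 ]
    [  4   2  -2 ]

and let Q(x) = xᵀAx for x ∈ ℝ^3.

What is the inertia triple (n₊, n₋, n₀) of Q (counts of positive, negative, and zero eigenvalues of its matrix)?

Row-reducing A symmetrically gives the diagonal entries -1, 84, 5/21.
Counting signs: 2 positive, 1 negative.

(2, 1, 0)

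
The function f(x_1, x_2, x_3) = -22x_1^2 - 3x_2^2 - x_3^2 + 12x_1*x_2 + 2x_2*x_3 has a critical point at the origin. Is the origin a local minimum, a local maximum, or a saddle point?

The Hessian at the origin is H = [[-44, 12, 0], [12, -6, 2], [0, 2, -2]].
Symmetric row and column elimination reduces H to a congruent diagonal form with pivots -44, -30/11, -8/15.
Counting signs: 3 negative.
H is negative definite, so the origin is a strict local maximum.

local maximum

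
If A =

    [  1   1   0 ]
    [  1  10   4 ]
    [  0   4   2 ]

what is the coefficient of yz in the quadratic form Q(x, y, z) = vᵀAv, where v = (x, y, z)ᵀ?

The coefficient of yz is A[2,3] + A[3,2] = 2·4 = 8.

8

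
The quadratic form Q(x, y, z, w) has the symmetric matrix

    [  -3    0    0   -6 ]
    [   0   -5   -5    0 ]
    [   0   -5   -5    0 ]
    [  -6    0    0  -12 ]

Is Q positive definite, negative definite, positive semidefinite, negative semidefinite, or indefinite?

negative semidefinite

Applying the same elementary operations to the rows and columns of A produces a congruent diagonal matrix with entries -3, -5, 0, 0.
Counting signs: 2 negative, 2 zero.
Hence Q is negative semidefinite.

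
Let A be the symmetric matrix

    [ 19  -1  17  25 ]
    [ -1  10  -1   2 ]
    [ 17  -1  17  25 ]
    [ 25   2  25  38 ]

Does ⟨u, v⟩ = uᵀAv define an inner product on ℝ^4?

yes

Congruent diagonalization of A (simultaneous row and column reduction) yields pivots 19, 189/19, 338/189, 4/169.
That gives 4 positive pivots.
Hence Q is positive definite.
⟨·,·⟩ is an inner product exactly when A is positive definite.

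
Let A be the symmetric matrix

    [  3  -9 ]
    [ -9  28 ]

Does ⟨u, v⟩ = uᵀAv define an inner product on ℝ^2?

Leading principal minors: Δ_1 = 3, Δ_2 = 3.
All leading principal minors are positive, so by Sylvester's criterion Q is positive definite.
⟨·,·⟩ is an inner product exactly when A is positive definite.

yes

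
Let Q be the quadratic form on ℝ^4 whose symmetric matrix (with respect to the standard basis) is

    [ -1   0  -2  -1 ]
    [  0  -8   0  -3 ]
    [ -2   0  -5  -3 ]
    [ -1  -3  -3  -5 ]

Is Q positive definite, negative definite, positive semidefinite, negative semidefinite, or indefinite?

negative definite

Leading principal minors: Δ_1 = -1, Δ_2 = 8, Δ_3 = -8, Δ_4 = 15.
The signs alternate starting with Δ_1 < 0, so by Sylvester's criterion Q is negative definite.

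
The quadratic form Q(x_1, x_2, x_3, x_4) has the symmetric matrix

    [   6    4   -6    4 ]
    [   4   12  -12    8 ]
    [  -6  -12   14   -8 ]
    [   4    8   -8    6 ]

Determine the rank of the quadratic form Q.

Applying the same elementary operations to the rows and columns of A produces a congruent diagonal matrix with entries 6, 28/3, 8/7, 0.
So there are 3 positive, 1 zero pivots.
The rank is the number of nonzero pivots: 3.

3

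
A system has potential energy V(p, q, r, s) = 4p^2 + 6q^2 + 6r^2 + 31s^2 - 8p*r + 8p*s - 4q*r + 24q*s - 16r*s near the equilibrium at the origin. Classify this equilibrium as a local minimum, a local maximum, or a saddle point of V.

local minimum

The Hessian at the origin is H = [[8, 0, -8, 8], [0, 12, -4, 24], [-8, -4, 12, -16], [8, 24, -16, 62]].
Row-reducing H symmetrically gives the diagonal entries 8, 12, 8/3, 6.
That gives 4 positive pivots.
H is positive definite, so the origin is a strict local minimum.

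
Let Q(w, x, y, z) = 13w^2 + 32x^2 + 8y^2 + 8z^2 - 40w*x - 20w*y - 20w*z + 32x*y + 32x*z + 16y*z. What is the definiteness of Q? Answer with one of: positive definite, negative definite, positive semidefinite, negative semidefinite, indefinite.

Write A = [[13, -20, -10, -10], [-20, 32, 16, 16], [-10, 16, 8, 8], [-10, 16, 8, 8]].
Applying the same elementary operations to the rows and columns of A produces a congruent diagonal matrix with entries 13, 16/13, 0, 0.
Counting signs: 2 positive, 2 zero.
Hence Q is positive semidefinite.

positive semidefinite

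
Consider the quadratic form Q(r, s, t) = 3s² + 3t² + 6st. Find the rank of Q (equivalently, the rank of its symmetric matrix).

Write A = [[0, 0, 0], [0, 3, 3], [0, 3, 3]].
Symmetric row and column elimination reduces A to a congruent diagonal form with pivots 0, 3, 0.
So there are 1 positive, 2 zero pivots.
The rank is the number of nonzero pivots: 1.

1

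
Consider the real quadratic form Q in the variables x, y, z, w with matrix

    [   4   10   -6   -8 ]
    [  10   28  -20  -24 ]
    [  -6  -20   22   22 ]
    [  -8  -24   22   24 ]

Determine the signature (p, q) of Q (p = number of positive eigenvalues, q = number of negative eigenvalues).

(4, 0)

An LDLᵀ factorisation of A has diagonal entries 4, 3, 14/3, 2/7.
Counting signs: 4 positive.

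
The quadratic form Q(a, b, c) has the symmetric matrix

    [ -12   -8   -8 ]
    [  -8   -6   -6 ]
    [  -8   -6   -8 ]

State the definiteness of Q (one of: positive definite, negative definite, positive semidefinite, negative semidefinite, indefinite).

An LDLᵀ factorisation of A has diagonal entries -12, -2/3, -2.
That gives 3 negative pivots.
Hence Q is negative definite.

negative definite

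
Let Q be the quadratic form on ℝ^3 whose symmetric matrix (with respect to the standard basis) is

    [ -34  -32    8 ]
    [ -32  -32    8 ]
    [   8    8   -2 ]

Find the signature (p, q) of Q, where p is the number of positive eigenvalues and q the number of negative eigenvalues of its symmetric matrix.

(0, 2)

Applying the same elementary operations to the rows and columns of A produces a congruent diagonal matrix with entries -34, -32/17, 0.
Counting signs: 2 negative, 1 zero.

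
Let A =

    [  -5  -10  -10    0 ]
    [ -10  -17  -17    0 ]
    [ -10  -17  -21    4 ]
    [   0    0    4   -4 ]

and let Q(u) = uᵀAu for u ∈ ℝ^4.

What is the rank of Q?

Row-reducing A symmetrically gives the diagonal entries -5, 3, -4, 0.
That gives 1 positive, 2 negative, 1 zero pivots.
The rank is the number of nonzero pivots: 3.

3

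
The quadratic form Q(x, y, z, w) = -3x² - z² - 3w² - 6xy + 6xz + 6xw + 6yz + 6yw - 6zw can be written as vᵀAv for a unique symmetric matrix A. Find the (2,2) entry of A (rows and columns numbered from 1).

The coefficient of y² in Q is 0, and that is exactly A[2,2].

0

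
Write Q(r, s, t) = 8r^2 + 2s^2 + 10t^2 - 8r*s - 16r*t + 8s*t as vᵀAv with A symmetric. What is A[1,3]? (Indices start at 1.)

The coefficient of r·t in Q is -16. For a symmetric A this equals A[1,3] + A[3,1] = 2·A[1,3].
So A[1,3] = -16/2 = -8.

-8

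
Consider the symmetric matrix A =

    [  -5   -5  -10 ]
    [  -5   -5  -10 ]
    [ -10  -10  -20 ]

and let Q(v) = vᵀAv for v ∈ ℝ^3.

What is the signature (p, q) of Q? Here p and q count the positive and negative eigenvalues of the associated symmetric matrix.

(0, 1)

Symmetric row and column elimination reduces A to a congruent diagonal form with pivots -5, 0, 0.
That gives 1 negative, 2 zero pivots.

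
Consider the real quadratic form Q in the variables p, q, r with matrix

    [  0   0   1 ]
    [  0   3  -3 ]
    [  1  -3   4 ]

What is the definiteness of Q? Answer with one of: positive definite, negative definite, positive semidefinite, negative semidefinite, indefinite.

A is congruent to a diagonal matrix with 2 positive, 1 negative and 0 zero entries, so Q is indefinite.

indefinite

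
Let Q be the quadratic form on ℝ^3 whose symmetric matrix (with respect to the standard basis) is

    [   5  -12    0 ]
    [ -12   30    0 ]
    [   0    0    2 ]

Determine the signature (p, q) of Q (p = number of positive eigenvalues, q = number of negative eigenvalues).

Symmetric row and column elimination reduces A to a congruent diagonal form with pivots 5, 6/5, 2.
Counting signs: 3 positive.

(3, 0)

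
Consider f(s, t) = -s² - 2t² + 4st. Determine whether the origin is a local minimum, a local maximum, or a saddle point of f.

The Hessian at the origin is H = [[-2, 4], [4, -4]].
det H = -2·-4 − (4)² = -8 < 0, so H is indefinite.
Therefore the origin is a saddle point.

saddle point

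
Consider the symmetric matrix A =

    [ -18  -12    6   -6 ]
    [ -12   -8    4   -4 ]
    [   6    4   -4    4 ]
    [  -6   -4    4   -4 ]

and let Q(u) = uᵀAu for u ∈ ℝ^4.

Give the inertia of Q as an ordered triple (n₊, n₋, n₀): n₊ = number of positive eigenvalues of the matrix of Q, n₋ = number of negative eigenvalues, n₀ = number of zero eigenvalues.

(0, 2, 2)

Applying the same elementary operations to the rows and columns of A produces a congruent diagonal matrix with entries -18, 0, -2, 0.
So there are 2 negative, 2 zero pivots.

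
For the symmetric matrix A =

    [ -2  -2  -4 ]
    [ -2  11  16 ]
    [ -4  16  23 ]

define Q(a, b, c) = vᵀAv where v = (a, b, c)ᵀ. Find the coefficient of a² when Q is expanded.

The coefficient of a² is the diagonal entry A[1,1] = -2.

-2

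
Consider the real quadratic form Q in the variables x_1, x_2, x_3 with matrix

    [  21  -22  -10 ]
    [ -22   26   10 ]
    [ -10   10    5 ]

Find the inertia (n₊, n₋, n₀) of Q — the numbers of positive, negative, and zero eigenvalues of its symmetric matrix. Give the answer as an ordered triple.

(3, 0, 0)

Congruent diagonalization of A (simultaneous row and column reduction) yields pivots 21, 62/21, 5/31.
That gives 3 positive pivots.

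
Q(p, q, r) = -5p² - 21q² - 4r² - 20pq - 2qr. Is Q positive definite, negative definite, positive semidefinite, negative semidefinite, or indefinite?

negative definite

Write A = [[-5, -10, 0], [-10, -21, -1], [0, -1, -4]].
Row-reducing A symmetrically gives the diagonal entries -5, -1, -3.
That gives 3 negative pivots.
Hence Q is negative definite.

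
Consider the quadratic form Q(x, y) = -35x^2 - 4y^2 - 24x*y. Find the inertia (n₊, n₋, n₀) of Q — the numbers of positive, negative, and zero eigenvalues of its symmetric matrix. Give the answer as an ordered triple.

The associated matrix is A = [[-35, -12], [-12, -4]].
Applying the same elementary operations to the rows and columns of A produces a congruent diagonal matrix with entries -35, 4/35.
That gives 1 positive, 1 negative pivots.

(1, 1, 0)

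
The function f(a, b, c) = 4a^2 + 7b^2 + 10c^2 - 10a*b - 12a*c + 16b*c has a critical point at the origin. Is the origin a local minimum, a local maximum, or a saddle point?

local minimum

The Hessian at the origin is H = [[8, -10, -12], [-10, 14, 16], [-12, 16, 20]].
Symmetric row and column elimination reduces H to a congruent diagonal form with pivots 8, 3/2, 4/3.
So there are 3 positive pivots.
H is positive definite, so the origin is a strict local minimum.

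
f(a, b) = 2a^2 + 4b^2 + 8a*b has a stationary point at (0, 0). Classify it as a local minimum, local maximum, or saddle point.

The Hessian at the origin is H = [[4, 8], [8, 8]].
det H = 4·8 − (8)² = -32 < 0, so H is indefinite.
Therefore the origin is a saddle point.

saddle point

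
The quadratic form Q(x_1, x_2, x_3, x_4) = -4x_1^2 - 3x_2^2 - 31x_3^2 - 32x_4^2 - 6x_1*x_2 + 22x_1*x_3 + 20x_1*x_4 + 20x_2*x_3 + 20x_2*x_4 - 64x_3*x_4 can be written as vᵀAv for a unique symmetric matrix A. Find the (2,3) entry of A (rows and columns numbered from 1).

10

The coefficient of x_2·x_3 in Q is 20. For a symmetric A this equals A[2,3] + A[3,2] = 2·A[2,3].
So A[2,3] = 20/2 = 10.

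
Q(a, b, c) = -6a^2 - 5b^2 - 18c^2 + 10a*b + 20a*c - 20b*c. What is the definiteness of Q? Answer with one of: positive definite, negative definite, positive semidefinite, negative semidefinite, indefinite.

The associated matrix is A = [[-6, 5, 10], [5, -5, -10], [10, -10, -18]].
Applying the same elementary operations to the rows and columns of A produces a congruent diagonal matrix with entries -6, -5/6, 2.
That gives 1 positive, 2 negative pivots.
Hence Q is indefinite.

indefinite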